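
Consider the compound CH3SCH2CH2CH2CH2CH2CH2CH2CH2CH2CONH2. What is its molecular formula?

Element totals:
  C: 11
  H: 23
  N: 1
  O: 1
  S: 1

C11H23NOS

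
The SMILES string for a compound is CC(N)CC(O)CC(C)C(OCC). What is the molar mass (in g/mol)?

Atom tally by fragment:
  CH3 → C:1 H:3
  CH(NH2) → C:1 H:3 N:1
  CH2 → C:1 H:2
  CH(OH) → C:1 H:2 O:1
  CH2 → C:1 H:2
  CH(CH3) → C:2 H:4
  CH2OC2H5 → C:3 H:7 O:1
Element totals:
  C: 10
  H: 23
  N: 1
  O: 2
Molecular formula: C10H23NO2.
  M = 10(12.011) + 23(1.008) + 14.007 + 2(15.999)
    = 120.110 + 23.184 + 14.007 + 31.998 = 189.299

189.30 g/mol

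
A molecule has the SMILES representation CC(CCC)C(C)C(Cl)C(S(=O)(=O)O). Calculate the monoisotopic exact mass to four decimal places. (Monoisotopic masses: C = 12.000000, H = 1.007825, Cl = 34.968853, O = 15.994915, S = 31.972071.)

Atom tally by fragment:
  CH3 → C:1 H:3
  CH(CH2CH2CH3) → C:4 H:8
  CH(CH3) → C:2 H:4
  CH(Cl) → C:1 H:1 Cl:1
  CH2SO3H → C:1 H:3 S:1 O:3
Element totals:
  C: 9
  H: 19
  Cl: 1
  O: 3
  S: 1
Molecular formula: C9H19ClO3S.
  M = 9(12.0) + 19(1.007825) + 34.968853 + 3(15.994915) + 31.972071
    = 108.000000 + 19.148675 + 34.968853 + 47.984745 + 31.972071 = 242.074344

242.0743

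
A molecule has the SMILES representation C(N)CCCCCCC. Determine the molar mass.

Atom tally by fragment:
  H2NCH2 → C:1 H:4 N:1
  CH2 → C:1 H:2
  CH2 → C:1 H:2
  CH2 → C:1 H:2
  CH2 → C:1 H:2
  CH2 → C:1 H:2
  CH2 → C:1 H:2
  CH3 → C:1 H:3
Element totals:
  C: 8
  H: 19
  N: 1
Molecular formula: C8H19N.
  M = 8(12.011) + 19(1.008) + 14.007
    = 96.088 + 19.152 + 14.007 = 129.247

129.25 g/mol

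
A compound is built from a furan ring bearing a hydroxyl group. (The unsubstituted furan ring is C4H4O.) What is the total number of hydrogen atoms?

4

Atom tally by fragment:
  furan ring core → C:4 H:4 O:1
  (− 1 ring H displaced by substituents)
  + OH → O:1 H:1
Element totals:
  C: 4
  H: 4
  O: 2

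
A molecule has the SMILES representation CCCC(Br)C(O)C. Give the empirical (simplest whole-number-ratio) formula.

C6H13BrO

Atom tally by fragment:
  CH3 → C:1 H:3
  CH2 → C:1 H:2
  CH2 → C:1 H:2
  CH(Br) → C:1 H:1 Br:1
  CH(OH) → C:1 H:2 O:1
  CH3 → C:1 H:3
Element totals:
  C: 6
  H: 13
  Br: 1
  O: 1
Molecular formula: C6H13BrO.
gcd of subscripts (1, 6, 13, 1) = 1, so the empirical formula equals the molecular formula.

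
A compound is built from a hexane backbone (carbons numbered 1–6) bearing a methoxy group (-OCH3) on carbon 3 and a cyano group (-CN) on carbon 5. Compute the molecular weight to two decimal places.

141.21 g/mol

Atom tally by fragment:
  CH3 → C:1 H:3
  CH2 → C:1 H:2
  CH(OCH3) → C:2 H:4 O:1
  CH2 → C:1 H:2
  CH(CN) → C:2 H:1 N:1
  CH3 → C:1 H:3
Element totals:
  C: 8
  H: 15
  N: 1
  O: 1
Molecular formula: C8H15NO.
  M = 8(12.011) + 15(1.008) + 14.007 + 15.999
    = 96.088 + 15.120 + 14.007 + 15.999 = 141.214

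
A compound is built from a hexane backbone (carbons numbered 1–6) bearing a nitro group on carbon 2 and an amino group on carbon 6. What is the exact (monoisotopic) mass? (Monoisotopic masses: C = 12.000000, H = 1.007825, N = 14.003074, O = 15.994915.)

146.1055

Atom tally by fragment:
  CH3 → C:1 H:3
  CH(NO2) → C:1 H:1 N:1 O:2
  CH2 → C:1 H:2
  CH2 → C:1 H:2
  CH2 → C:1 H:2
  CH2NH2 → C:1 H:4 N:1
Element totals:
  C: 6
  H: 14
  N: 2
  O: 2
Molecular formula: C6H14N2O2.
  M = 6(12.0) + 14(1.007825) + 2(14.003074) + 2(15.994915)
    = 72.000000 + 14.109550 + 28.006148 + 31.989830 = 146.105528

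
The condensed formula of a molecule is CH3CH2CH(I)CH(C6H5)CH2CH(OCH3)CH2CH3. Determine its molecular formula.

C15H23IO

Atom tally by fragment:
  CH3 → C:1 H:3
  CH2 → C:1 H:2
  CH(I) → C:1 H:1 I:1
  CH(C6H5) → C:7 H:6
  CH2 → C:1 H:2
  CH(OCH3) → C:2 H:4 O:1
  CH2 → C:1 H:2
  CH3 → C:1 H:3
Element totals:
  C: 15
  H: 23
  I: 1
  O: 1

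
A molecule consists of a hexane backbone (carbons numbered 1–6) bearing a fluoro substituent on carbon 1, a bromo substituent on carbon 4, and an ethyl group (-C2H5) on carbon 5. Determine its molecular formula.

Atom tally by fragment:
  FCH2 → C:1 H:2 F:1
  CH2 → C:1 H:2
  CH2 → C:1 H:2
  CH(Br) → C:1 H:1 Br:1
  CH(C2H5) → C:3 H:6
  CH3 → C:1 H:3
Element totals:
  C: 8
  H: 16
  Br: 1
  F: 1

C8H16BrF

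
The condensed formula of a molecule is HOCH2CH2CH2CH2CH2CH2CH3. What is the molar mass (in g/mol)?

116.20 g/mol

Element totals:
  C: 7
  H: 16
  O: 1
Molecular formula: C7H16O.
  M = 7(12.011) + 16(1.008) + 15.999
    = 84.077 + 16.128 + 15.999 = 116.204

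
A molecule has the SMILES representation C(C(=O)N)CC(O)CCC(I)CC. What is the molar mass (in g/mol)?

299.15 g/mol

Atom tally by fragment:
  H2NOCCH2 → C:2 H:4 O:1 N:1
  CH2 → C:1 H:2
  CH(OH) → C:1 H:2 O:1
  CH2 → C:1 H:2
  CH2 → C:1 H:2
  CH(I) → C:1 H:1 I:1
  CH2 → C:1 H:2
  CH3 → C:1 H:3
Element totals:
  C: 9
  H: 18
  I: 1
  N: 1
  O: 2
Molecular formula: C9H18INO2.
  M = 9(12.011) + 18(1.008) + 126.904 + 14.007 + 2(15.999)
    = 108.099 + 18.144 + 126.904 + 14.007 + 31.998 = 299.152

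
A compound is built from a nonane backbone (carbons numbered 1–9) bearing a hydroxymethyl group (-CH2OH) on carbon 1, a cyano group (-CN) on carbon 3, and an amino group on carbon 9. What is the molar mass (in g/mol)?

Atom tally by fragment:
  HOCH2CH2 → C:2 H:5 O:1
  CH2 → C:1 H:2
  CH(CN) → C:2 H:1 N:1
  CH2 → C:1 H:2
  CH2 → C:1 H:2
  CH2 → C:1 H:2
  CH2 → C:1 H:2
  CH2 → C:1 H:2
  CH2NH2 → C:1 H:4 N:1
Element totals:
  C: 11
  H: 22
  N: 2
  O: 1
Molecular formula: C11H22N2O.
  M = 11(12.011) + 22(1.008) + 2(14.007) + 15.999
    = 132.121 + 22.176 + 28.014 + 15.999 = 198.310

198.31 g/mol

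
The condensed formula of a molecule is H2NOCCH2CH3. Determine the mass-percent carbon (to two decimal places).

Atom tally by fragment:
  H2NOCCH2 → C:2 H:4 O:1 N:1
  CH3 → C:1 H:3
Element totals:
  C: 3
  H: 7
  N: 1
  O: 1
Molecular formula: C3H7NO.
Molar mass = 73.095 g/mol.
Mass from C: 3 × 12.011 = 36.033 g/mol.
%C = 36.033 / 73.095 × 100 = 49.30%.

49.30%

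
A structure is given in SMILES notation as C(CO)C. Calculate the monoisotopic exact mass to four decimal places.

Atom tally by fragment:
  HOCH2CH2 → C:2 H:5 O:1
  CH3 → C:1 H:3
Element totals:
  C: 3
  H: 8
  O: 1
Molecular formula: C3H8O.
  M = 3(12.0) + 8(1.007825) + 15.994915
    = 36.000000 + 8.062600 + 15.994915 = 60.057515

60.0575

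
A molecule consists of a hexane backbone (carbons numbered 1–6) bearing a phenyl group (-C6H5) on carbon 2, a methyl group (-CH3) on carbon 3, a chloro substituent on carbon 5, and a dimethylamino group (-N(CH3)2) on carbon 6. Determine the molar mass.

Atom tally by fragment:
  CH3 → C:1 H:3
  CH(C6H5) → C:7 H:6
  CH(CH3) → C:2 H:4
  CH2 → C:1 H:2
  CH(Cl) → C:1 H:1 Cl:1
  CH2N(CH3)2 → C:3 H:8 N:1
Element totals:
  C: 15
  H: 24
  Cl: 1
  N: 1
Molecular formula: C15H24ClN.
  M = 15(12.011) + 24(1.008) + 35.45 + 14.007
    = 180.165 + 24.192 + 35.450 + 14.007 = 253.814

253.81 g/mol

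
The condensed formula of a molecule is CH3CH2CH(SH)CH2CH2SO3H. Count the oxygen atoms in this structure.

3

Element totals:
  C: 5
  H: 12
  O: 3
  S: 2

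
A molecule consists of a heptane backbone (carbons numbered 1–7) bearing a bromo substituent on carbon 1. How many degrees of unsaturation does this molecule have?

Atom tally by fragment:
  BrCH2 → C:1 H:2 Br:1
  CH2 → C:1 H:2
  CH2 → C:1 H:2
  CH2 → C:1 H:2
  CH2 → C:1 H:2
  CH2 → C:1 H:2
  CH3 → C:1 H:3
Element totals:
  C: 7
  H: 15
  Br: 1
Molecular formula: C7H15Br.
DoU = (2C + 2 + N − H − X) / 2 = (2·7 + 2 + 0 − 15 − 1) / 2 = 0.

0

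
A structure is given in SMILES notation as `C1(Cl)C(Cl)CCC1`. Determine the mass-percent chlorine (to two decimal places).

Atom tally by fragment:
  cyclopentane ring core → C:5 H:10
  (− 2 ring H displaced by substituents)
  + Cl → Cl:1
  + Cl → Cl:1
Element totals:
  C: 5
  H: 8
  Cl: 2
Molecular formula: C5H8Cl2.
Molar mass = 139.019 g/mol.
Mass from Cl: 2 × 35.45 = 70.900 g/mol.
%Cl = 70.900 / 139.019 × 100 = 51.00%.

51.00%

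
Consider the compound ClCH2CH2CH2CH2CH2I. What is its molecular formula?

C5H10ClI

Atom tally by fragment:
  ClCH2 → C:1 H:2 Cl:1
  CH2 → C:1 H:2
  CH2 → C:1 H:2
  CH2 → C:1 H:2
  CH2I → C:1 H:2 I:1
Element totals:
  C: 5
  H: 10
  Cl: 1
  I: 1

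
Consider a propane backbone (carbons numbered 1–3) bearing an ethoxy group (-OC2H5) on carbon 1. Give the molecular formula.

C5H12O

Atom tally by fragment:
  C2H5OCH2 → C:3 H:7 O:1
  CH2 → C:1 H:2
  CH3 → C:1 H:3
Element totals:
  C: 5
  H: 12
  O: 1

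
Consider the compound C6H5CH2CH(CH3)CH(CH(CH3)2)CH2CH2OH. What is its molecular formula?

C15H24O

Element totals:
  C: 15
  H: 24
  O: 1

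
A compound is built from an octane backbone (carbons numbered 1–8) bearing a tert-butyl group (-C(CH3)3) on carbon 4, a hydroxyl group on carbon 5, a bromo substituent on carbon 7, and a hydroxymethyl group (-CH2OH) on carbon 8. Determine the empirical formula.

C13H27BrO2

Atom tally by fragment:
  CH3 → C:1 H:3
  CH2 → C:1 H:2
  CH2 → C:1 H:2
  CH(C(CH3)3) → C:5 H:10
  CH(OH) → C:1 H:2 O:1
  CH2 → C:1 H:2
  CH(Br) → C:1 H:1 Br:1
  CH2CH2OH → C:2 H:5 O:1
Element totals:
  C: 13
  H: 27
  Br: 1
  O: 2
Molecular formula: C13H27BrO2.
gcd of subscripts (1, 13, 27, 2) = 1, so the empirical formula equals the molecular formula.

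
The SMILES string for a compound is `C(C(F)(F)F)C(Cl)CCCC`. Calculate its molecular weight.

188.62 g/mol

Atom tally by fragment:
  F3CCH2 → C:2 H:2 F:3
  CH(Cl) → C:1 H:1 Cl:1
  CH2 → C:1 H:2
  CH2 → C:1 H:2
  CH2 → C:1 H:2
  CH3 → C:1 H:3
Element totals:
  C: 7
  H: 12
  Cl: 1
  F: 3
Molecular formula: C7H12ClF3.
  M = 7(12.011) + 12(1.008) + 35.45 + 3(18.998)
    = 84.077 + 12.096 + 35.450 + 56.994 = 188.617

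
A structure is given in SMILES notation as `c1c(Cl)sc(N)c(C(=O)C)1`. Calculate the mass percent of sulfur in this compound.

Atom tally by fragment:
  thiophene ring core → C:4 H:4 S:1
  (− 3 ring H displaced by substituents)
  + Cl → Cl:1
  + NH2 → N:1 H:2
  + COCH3 → C:2 H:3 O:1
Element totals:
  C: 6
  H: 6
  Cl: 1
  N: 1
  O: 1
  S: 1
Molecular formula: C6H6ClNOS.
Molar mass = 175.630 g/mol.
Mass from S: 1 × 32.06 = 32.060 g/mol.
%S = 32.060 / 175.630 × 100 = 18.25%.

18.25%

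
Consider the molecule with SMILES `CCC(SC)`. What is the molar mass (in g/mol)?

Atom tally by fragment:
  CH3 → C:1 H:3
  CH2 → C:1 H:2
  CH2SCH3 → C:2 H:5 S:1
Element totals:
  C: 4
  H: 10
  S: 1
Molecular formula: C4H10S.
  M = 4(12.011) + 10(1.008) + 32.06
    = 48.044 + 10.080 + 32.060 = 90.184

90.18 g/mol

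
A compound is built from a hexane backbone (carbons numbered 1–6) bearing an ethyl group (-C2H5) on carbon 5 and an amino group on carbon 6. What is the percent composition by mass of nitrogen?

10.84%

Atom tally by fragment:
  CH3 → C:1 H:3
  CH2 → C:1 H:2
  CH2 → C:1 H:2
  CH2 → C:1 H:2
  CH(C2H5) → C:3 H:6
  CH2NH2 → C:1 H:4 N:1
Element totals:
  C: 8
  H: 19
  N: 1
Molecular formula: C8H19N.
Molar mass = 129.247 g/mol.
Mass from N: 1 × 14.007 = 14.007 g/mol.
%N = 14.007 / 129.247 × 100 = 10.84%.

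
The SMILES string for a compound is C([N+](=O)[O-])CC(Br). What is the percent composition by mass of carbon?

Atom tally by fragment:
  O2NCH2 → C:1 H:2 N:1 O:2
  CH2 → C:1 H:2
  CH2Br → C:1 H:2 Br:1
Element totals:
  C: 3
  H: 6
  Br: 1
  N: 1
  O: 2
Molecular formula: C3H6BrNO2.
Molar mass = 167.990 g/mol.
Mass from C: 3 × 12.011 = 36.033 g/mol.
%C = 36.033 / 167.990 × 100 = 21.45%.

21.45%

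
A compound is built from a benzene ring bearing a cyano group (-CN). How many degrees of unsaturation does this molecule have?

Atom tally by fragment:
  benzene ring core → C:6 H:6
  (− 1 ring H displaced by substituents)
  + CN → C:1 N:1
Element totals:
  C: 7
  H: 5
  N: 1
Molecular formula: C7H5N.
DoU = (2C + 2 + N − H − X) / 2 = (2·7 + 2 + 1 − 5 − 0) / 2 = 6.

6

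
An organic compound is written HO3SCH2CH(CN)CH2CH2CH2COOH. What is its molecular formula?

C7H11NO5S

Atom tally by fragment:
  HO3SCH2 → C:1 H:3 S:1 O:3
  CH(CN) → C:2 H:1 N:1
  CH2 → C:1 H:2
  CH2 → C:1 H:2
  CH2COOH → C:2 H:3 O:2
Element totals:
  C: 7
  H: 11
  N: 1
  O: 5
  S: 1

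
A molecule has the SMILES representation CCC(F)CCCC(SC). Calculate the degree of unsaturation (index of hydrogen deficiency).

0

Atom tally by fragment:
  CH3 → C:1 H:3
  CH2 → C:1 H:2
  CH(F) → C:1 H:1 F:1
  CH2 → C:1 H:2
  CH2 → C:1 H:2
  CH2 → C:1 H:2
  CH2SCH3 → C:2 H:5 S:1
Element totals:
  C: 8
  H: 17
  F: 1
  S: 1
Molecular formula: C8H17FS.
DoU = (2C + 2 + N − H − X) / 2 = (2·8 + 2 + 0 − 17 − 1) / 2 = 0.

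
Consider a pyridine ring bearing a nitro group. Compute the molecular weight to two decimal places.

124.10 g/mol

Atom tally by fragment:
  pyridine ring core → C:5 H:5 N:1
  (− 1 ring H displaced by substituents)
  + NO2 → N:1 O:2
Element totals:
  C: 5
  H: 4
  N: 2
  O: 2
Molecular formula: C5H4N2O2.
  M = 5(12.011) + 4(1.008) + 2(14.007) + 2(15.999)
    = 60.055 + 4.032 + 28.014 + 31.998 = 124.099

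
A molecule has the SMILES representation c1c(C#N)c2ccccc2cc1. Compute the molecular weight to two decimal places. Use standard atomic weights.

153.18 g/mol

Atom tally by fragment:
  naphthalene ring system core → C:10 H:8
  (− 1 ring H displaced by substituents)
  + CN → C:1 N:1
Element totals:
  C: 11
  H: 7
  N: 1
Molecular formula: C11H7N.
  M = 11(12.011) + 7(1.008) + 14.007
    = 132.121 + 7.056 + 14.007 = 153.184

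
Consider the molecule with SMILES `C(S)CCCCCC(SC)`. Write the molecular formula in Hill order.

Atom tally by fragment:
  HSCH2 → C:1 H:3 S:1
  CH2 → C:1 H:2
  CH2 → C:1 H:2
  CH2 → C:1 H:2
  CH2 → C:1 H:2
  CH2 → C:1 H:2
  CH2SCH3 → C:2 H:5 S:1
Element totals:
  C: 8
  H: 18
  S: 2

C8H18S2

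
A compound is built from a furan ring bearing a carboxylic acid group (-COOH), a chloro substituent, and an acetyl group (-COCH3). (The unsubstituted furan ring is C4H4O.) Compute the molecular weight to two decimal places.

188.56 g/mol

Atom tally by fragment:
  furan ring core → C:4 H:4 O:1
  (− 3 ring H displaced by substituents)
  + COOH → C:1 H:1 O:2
  + Cl → Cl:1
  + COCH3 → C:2 H:3 O:1
Element totals:
  C: 7
  H: 5
  Cl: 1
  O: 4
Molecular formula: C7H5ClO4.
  M = 7(12.011) + 5(1.008) + 35.45 + 4(15.999)
    = 84.077 + 5.040 + 35.450 + 63.996 = 188.563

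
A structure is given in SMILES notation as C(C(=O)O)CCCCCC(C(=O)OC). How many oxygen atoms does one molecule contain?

Atom tally by fragment:
  HOOCCH2 → C:2 H:3 O:2
  CH2 → C:1 H:2
  CH2 → C:1 H:2
  CH2 → C:1 H:2
  CH2 → C:1 H:2
  CH2 → C:1 H:2
  CH2COOCH3 → C:3 H:5 O:2
Element totals:
  C: 10
  H: 18
  O: 4

4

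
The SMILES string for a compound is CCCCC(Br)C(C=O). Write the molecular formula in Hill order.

C7H13BrO

Atom tally by fragment:
  CH3 → C:1 H:3
  CH2 → C:1 H:2
  CH2 → C:1 H:2
  CH2 → C:1 H:2
  CH(Br) → C:1 H:1 Br:1
  CH2CHO → C:2 H:3 O:1
Element totals:
  C: 7
  H: 13
  Br: 1
  O: 1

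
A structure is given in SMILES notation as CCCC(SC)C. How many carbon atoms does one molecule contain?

6

Atom tally by fragment:
  CH3 → C:1 H:3
  CH2 → C:1 H:2
  CH2 → C:1 H:2
  CH(SCH3) → C:2 H:4 S:1
  CH3 → C:1 H:3
Element totals:
  C: 6
  H: 14
  S: 1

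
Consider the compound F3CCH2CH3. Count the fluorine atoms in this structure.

Atom tally by fragment:
  F3CCH2 → C:2 H:2 F:3
  CH3 → C:1 H:3
Element totals:
  C: 3
  H: 5
  F: 3

3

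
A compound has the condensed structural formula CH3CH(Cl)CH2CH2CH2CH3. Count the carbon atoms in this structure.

Atom tally by fragment:
  CH3 → C:1 H:3
  CH(Cl) → C:1 H:1 Cl:1
  CH2 → C:1 H:2
  CH2 → C:1 H:2
  CH2 → C:1 H:2
  CH3 → C:1 H:3
Element totals:
  C: 6
  H: 13
  Cl: 1

6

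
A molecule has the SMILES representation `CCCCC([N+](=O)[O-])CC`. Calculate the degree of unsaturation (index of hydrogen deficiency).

Atom tally by fragment:
  CH3 → C:1 H:3
  CH2 → C:1 H:2
  CH2 → C:1 H:2
  CH2 → C:1 H:2
  CH(NO2) → C:1 H:1 N:1 O:2
  CH2 → C:1 H:2
  CH3 → C:1 H:3
Element totals:
  C: 7
  H: 15
  N: 1
  O: 2
Molecular formula: C7H15NO2.
DoU = (2C + 2 + N − H − X) / 2 = (2·7 + 2 + 1 − 15 − 0) / 2 = 1.

1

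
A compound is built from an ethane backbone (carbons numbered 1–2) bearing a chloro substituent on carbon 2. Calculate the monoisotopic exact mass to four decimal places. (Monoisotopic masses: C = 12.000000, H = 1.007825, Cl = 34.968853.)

Atom tally by fragment:
  CH3 → C:1 H:3
  CH2Cl → C:1 H:2 Cl:1
Element totals:
  C: 2
  H: 5
  Cl: 1
Molecular formula: C2H5Cl.
  M = 2(12.0) + 5(1.007825) + 34.968853
    = 24.000000 + 5.039125 + 34.968853 = 64.007978

64.0080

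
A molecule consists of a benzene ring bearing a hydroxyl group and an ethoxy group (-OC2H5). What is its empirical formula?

Atom tally by fragment:
  benzene ring core → C:6 H:6
  (− 2 ring H displaced by substituents)
  + OH → O:1 H:1
  + OC2H5 → C:2 H:5 O:1
Element totals:
  C: 8
  H: 10
  O: 2
Molecular formula: C8H10O2.
gcd of subscripts = 2; dividing each by 2:
  C: 8/2 = 4
  H: 10/2 = 5
  O: 2/2 = 1

C4H5O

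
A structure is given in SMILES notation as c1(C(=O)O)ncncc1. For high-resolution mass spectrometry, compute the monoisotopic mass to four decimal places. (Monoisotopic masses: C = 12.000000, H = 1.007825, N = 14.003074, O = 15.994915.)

Atom tally by fragment:
  pyrimidine ring core → C:4 H:4 N:2
  (− 1 ring H displaced by substituents)
  + COOH → C:1 H:1 O:2
Element totals:
  C: 5
  H: 4
  N: 2
  O: 2
Molecular formula: C5H4N2O2.
  M = 5(12.0) + 4(1.007825) + 2(14.003074) + 2(15.994915)
    = 60.000000 + 4.031300 + 28.006148 + 31.989830 = 124.027278

124.0273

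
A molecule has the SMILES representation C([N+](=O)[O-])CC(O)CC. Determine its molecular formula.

Atom tally by fragment:
  O2NCH2 → C:1 H:2 N:1 O:2
  CH2 → C:1 H:2
  CH(OH) → C:1 H:2 O:1
  CH2 → C:1 H:2
  CH3 → C:1 H:3
Element totals:
  C: 5
  H: 11
  N: 1
  O: 3

C5H11NO3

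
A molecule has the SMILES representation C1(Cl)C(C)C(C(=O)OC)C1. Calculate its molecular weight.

162.61 g/mol

Atom tally by fragment:
  cyclobutane ring core → C:4 H:8
  (− 3 ring H displaced by substituents)
  + Cl → Cl:1
  + CH3 → C:1 H:3
  + COOCH3 → C:2 H:3 O:2
Element totals:
  C: 7
  H: 11
  Cl: 1
  O: 2
Molecular formula: C7H11ClO2.
  M = 7(12.011) + 11(1.008) + 35.45 + 2(15.999)
    = 84.077 + 11.088 + 35.450 + 31.998 = 162.613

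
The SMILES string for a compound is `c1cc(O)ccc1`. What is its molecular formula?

Atom tally by fragment:
  benzene ring core → C:6 H:6
  (− 1 ring H displaced by substituents)
  + OH → O:1 H:1
Element totals:
  C: 6
  H: 6
  O: 1

C6H6O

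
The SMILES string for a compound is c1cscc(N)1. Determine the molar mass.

99.15 g/mol

Atom tally by fragment:
  thiophene ring core → C:4 H:4 S:1
  (− 1 ring H displaced by substituents)
  + NH2 → N:1 H:2
Element totals:
  C: 4
  H: 5
  N: 1
  S: 1
Molecular formula: C4H5NS.
  M = 4(12.011) + 5(1.008) + 14.007 + 32.06
    = 48.044 + 5.040 + 14.007 + 32.060 = 99.151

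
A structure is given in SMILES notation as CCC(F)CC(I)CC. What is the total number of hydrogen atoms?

14

Atom tally by fragment:
  CH3 → C:1 H:3
  CH2 → C:1 H:2
  CH(F) → C:1 H:1 F:1
  CH2 → C:1 H:2
  CH(I) → C:1 H:1 I:1
  CH2 → C:1 H:2
  CH3 → C:1 H:3
Element totals:
  C: 7
  H: 14
  F: 1
  I: 1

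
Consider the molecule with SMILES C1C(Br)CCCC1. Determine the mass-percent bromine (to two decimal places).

Atom tally by fragment:
  cyclohexane ring core → C:6 H:12
  (− 1 ring H displaced by substituents)
  + Br → Br:1
Element totals:
  C: 6
  H: 11
  Br: 1
Molecular formula: C6H11Br.
Molar mass = 163.058 g/mol.
Mass from Br: 1 × 79.904 = 79.904 g/mol.
%Br = 79.904 / 163.058 × 100 = 49.00%.

49.00%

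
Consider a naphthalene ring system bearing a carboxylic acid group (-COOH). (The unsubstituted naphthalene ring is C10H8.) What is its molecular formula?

Atom tally by fragment:
  naphthalene ring system core → C:10 H:8
  (− 1 ring H displaced by substituents)
  + COOH → C:1 H:1 O:2
Element totals:
  C: 11
  H: 8
  O: 2

C11H8O2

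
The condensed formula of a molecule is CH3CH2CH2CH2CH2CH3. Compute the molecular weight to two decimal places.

Atom tally by fragment:
  CH3 → C:1 H:3
  CH2 → C:1 H:2
  CH2 → C:1 H:2
  CH2 → C:1 H:2
  CH2 → C:1 H:2
  CH3 → C:1 H:3
Element totals:
  C: 6
  H: 14
Molecular formula: C6H14.
  M = 6(12.011) + 14(1.008)
    = 72.066 + 14.112 = 86.178

86.18 g/mol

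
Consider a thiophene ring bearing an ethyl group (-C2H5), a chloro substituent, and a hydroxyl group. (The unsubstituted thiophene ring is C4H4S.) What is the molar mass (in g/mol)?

Atom tally by fragment:
  thiophene ring core → C:4 H:4 S:1
  (− 3 ring H displaced by substituents)
  + C2H5 → C:2 H:5
  + Cl → Cl:1
  + OH → O:1 H:1
Element totals:
  C: 6
  H: 7
  Cl: 1
  O: 1
  S: 1
Molecular formula: C6H7ClOS.
  M = 6(12.011) + 7(1.008) + 35.45 + 15.999 + 32.06
    = 72.066 + 7.056 + 35.450 + 15.999 + 32.060 = 162.631

162.63 g/mol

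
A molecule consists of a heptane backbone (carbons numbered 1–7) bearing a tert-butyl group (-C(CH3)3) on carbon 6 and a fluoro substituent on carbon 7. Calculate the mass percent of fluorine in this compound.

10.90%

Atom tally by fragment:
  CH3 → C:1 H:3
  CH2 → C:1 H:2
  CH2 → C:1 H:2
  CH2 → C:1 H:2
  CH2 → C:1 H:2
  CH(C(CH3)3) → C:5 H:10
  CH2F → C:1 H:2 F:1
Element totals:
  C: 11
  H: 23
  F: 1
Molecular formula: C11H23F.
Molar mass = 174.303 g/mol.
Mass from F: 1 × 18.998 = 18.998 g/mol.
%F = 18.998 / 174.303 × 100 = 10.90%.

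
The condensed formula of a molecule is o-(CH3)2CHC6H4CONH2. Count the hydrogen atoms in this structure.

13

Element totals:
  C: 10
  H: 13
  N: 1
  O: 1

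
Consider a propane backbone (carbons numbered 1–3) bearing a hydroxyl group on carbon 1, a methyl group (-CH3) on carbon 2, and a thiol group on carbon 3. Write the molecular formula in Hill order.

Atom tally by fragment:
  HOCH2 → C:1 H:3 O:1
  CH(CH3) → C:2 H:4
  CH2SH → C:1 H:3 S:1
Element totals:
  C: 4
  H: 10
  O: 1
  S: 1

C4H10OS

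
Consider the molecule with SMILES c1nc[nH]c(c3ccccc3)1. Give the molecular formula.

Atom tally by fragment:
  imidazole ring core → C:3 H:4 N:2
  (− 1 ring H displaced by substituents)
  + C6H5 → C:6 H:5
Element totals:
  C: 9
  H: 8
  N: 2

C9H8N2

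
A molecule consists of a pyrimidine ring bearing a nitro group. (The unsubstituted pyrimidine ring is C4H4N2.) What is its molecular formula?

C4H3N3O2

Atom tally by fragment:
  pyrimidine ring core → C:4 H:4 N:2
  (− 1 ring H displaced by substituents)
  + NO2 → N:1 O:2
Element totals:
  C: 4
  H: 3
  N: 3
  O: 2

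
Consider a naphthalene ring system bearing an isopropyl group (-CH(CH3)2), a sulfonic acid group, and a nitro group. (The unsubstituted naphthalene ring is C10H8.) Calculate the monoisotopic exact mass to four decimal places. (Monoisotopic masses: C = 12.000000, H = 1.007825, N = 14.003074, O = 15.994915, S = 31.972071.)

Atom tally by fragment:
  naphthalene ring system core → C:10 H:8
  (− 3 ring H displaced by substituents)
  + CH(CH3)2 → C:3 H:7
  + SO3H → S:1 O:3 H:1
  + NO2 → N:1 O:2
Element totals:
  C: 13
  H: 13
  N: 1
  O: 5
  S: 1
Molecular formula: C13H13NO5S.
  M = 13(12.0) + 13(1.007825) + 14.003074 + 5(15.994915) + 31.972071
    = 156.000000 + 13.101725 + 14.003074 + 79.974575 + 31.972071 = 295.051445

295.0514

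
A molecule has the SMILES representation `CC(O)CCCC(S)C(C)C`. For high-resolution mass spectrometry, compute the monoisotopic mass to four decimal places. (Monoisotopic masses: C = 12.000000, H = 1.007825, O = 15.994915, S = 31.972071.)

Atom tally by fragment:
  CH3 → C:1 H:3
  CH(OH) → C:1 H:2 O:1
  CH2 → C:1 H:2
  CH2 → C:1 H:2
  CH2 → C:1 H:2
  CH(SH) → C:1 H:2 S:1
  CH(CH3) → C:2 H:4
  CH3 → C:1 H:3
Element totals:
  C: 9
  H: 20
  O: 1
  S: 1
Molecular formula: C9H20OS.
  M = 9(12.0) + 20(1.007825) + 15.994915 + 31.972071
    = 108.000000 + 20.156500 + 15.994915 + 31.972071 = 176.123486

176.1235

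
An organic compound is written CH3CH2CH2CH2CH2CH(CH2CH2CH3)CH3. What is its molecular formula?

C10H22

Atom tally by fragment:
  CH3 → C:1 H:3
  CH2 → C:1 H:2
  CH2 → C:1 H:2
  CH2 → C:1 H:2
  CH2 → C:1 H:2
  CH(CH2CH2CH3) → C:4 H:8
  CH3 → C:1 H:3
Element totals:
  C: 10
  H: 22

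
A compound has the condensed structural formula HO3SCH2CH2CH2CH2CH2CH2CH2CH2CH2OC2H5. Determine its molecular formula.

C11H24O4S

Atom tally by fragment:
  HO3SCH2 → C:1 H:3 S:1 O:3
  CH2 → C:1 H:2
  CH2 → C:1 H:2
  CH2 → C:1 H:2
  CH2 → C:1 H:2
  CH2 → C:1 H:2
  CH2 → C:1 H:2
  CH2 → C:1 H:2
  CH2OC2H5 → C:3 H:7 O:1
Element totals:
  C: 11
  H: 24
  O: 4
  S: 1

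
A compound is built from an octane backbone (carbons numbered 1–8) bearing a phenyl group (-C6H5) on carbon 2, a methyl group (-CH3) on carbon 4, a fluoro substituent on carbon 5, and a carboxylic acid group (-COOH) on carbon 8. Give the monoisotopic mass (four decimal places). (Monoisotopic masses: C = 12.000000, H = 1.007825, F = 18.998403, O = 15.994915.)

266.1682

Atom tally by fragment:
  CH3 → C:1 H:3
  CH(C6H5) → C:7 H:6
  CH2 → C:1 H:2
  CH(CH3) → C:2 H:4
  CH(F) → C:1 H:1 F:1
  CH2 → C:1 H:2
  CH2 → C:1 H:2
  CH2COOH → C:2 H:3 O:2
Element totals:
  C: 16
  H: 23
  F: 1
  O: 2
Molecular formula: C16H23FO2.
  M = 16(12.0) + 23(1.007825) + 18.998403 + 2(15.994915)
    = 192.000000 + 23.179975 + 18.998403 + 31.989830 = 266.168208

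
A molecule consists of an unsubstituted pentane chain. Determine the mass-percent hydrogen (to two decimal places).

Atom tally by fragment:
  CH3 → C:1 H:3
  CH2 → C:1 H:2
  CH2 → C:1 H:2
  CH2 → C:1 H:2
  CH3 → C:1 H:3
Element totals:
  C: 5
  H: 12
Molecular formula: C5H12.
Molar mass = 72.151 g/mol.
Mass from H: 12 × 1.008 = 12.096 g/mol.
%H = 12.096 / 72.151 × 100 = 16.76%.

16.76%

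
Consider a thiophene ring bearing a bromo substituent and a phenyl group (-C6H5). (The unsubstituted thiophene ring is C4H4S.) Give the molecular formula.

Atom tally by fragment:
  thiophene ring core → C:4 H:4 S:1
  (− 2 ring H displaced by substituents)
  + Br → Br:1
  + C6H5 → C:6 H:5
Element totals:
  C: 10
  H: 7
  Br: 1
  S: 1

C10H7BrS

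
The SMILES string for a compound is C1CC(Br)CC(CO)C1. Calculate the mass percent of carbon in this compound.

Atom tally by fragment:
  cyclohexane ring core → C:6 H:12
  (− 2 ring H displaced by substituents)
  + Br → Br:1
  + CH2OH → C:1 H:3 O:1
Element totals:
  C: 7
  H: 13
  Br: 1
  O: 1
Molecular formula: C7H13BrO.
Molar mass = 193.084 g/mol.
Mass from C: 7 × 12.011 = 84.077 g/mol.
%C = 84.077 / 193.084 × 100 = 43.54%.

43.54%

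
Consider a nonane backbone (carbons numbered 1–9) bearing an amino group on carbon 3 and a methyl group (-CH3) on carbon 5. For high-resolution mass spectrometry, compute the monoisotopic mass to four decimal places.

Atom tally by fragment:
  CH3 → C:1 H:3
  CH2 → C:1 H:2
  CH(NH2) → C:1 H:3 N:1
  CH2 → C:1 H:2
  CH(CH3) → C:2 H:4
  CH2 → C:1 H:2
  CH2 → C:1 H:2
  CH2 → C:1 H:2
  CH3 → C:1 H:3
Element totals:
  C: 10
  H: 23
  N: 1
Molecular formula: C10H23N.
  M = 10(12.0) + 23(1.007825) + 14.003074
    = 120.000000 + 23.179975 + 14.003074 = 157.183049

157.1830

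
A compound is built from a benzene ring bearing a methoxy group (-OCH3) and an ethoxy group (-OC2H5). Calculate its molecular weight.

152.19 g/mol

Atom tally by fragment:
  benzene ring core → C:6 H:6
  (− 2 ring H displaced by substituents)
  + OCH3 → C:1 H:3 O:1
  + OC2H5 → C:2 H:5 O:1
Element totals:
  C: 9
  H: 12
  O: 2
Molecular formula: C9H12O2.
  M = 9(12.011) + 12(1.008) + 2(15.999)
    = 108.099 + 12.096 + 31.998 = 152.193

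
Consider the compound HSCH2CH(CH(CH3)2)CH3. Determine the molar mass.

Atom tally by fragment:
  HSCH2 → C:1 H:3 S:1
  CH(CH(CH3)2) → C:4 H:8
  CH3 → C:1 H:3
Element totals:
  C: 6
  H: 14
  S: 1
Molecular formula: C6H14S.
  M = 6(12.011) + 14(1.008) + 32.06
    = 72.066 + 14.112 + 32.060 = 118.238

118.24 g/mol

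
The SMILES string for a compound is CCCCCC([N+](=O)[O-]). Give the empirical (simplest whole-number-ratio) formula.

Atom tally by fragment:
  CH3 → C:1 H:3
  CH2 → C:1 H:2
  CH2 → C:1 H:2
  CH2 → C:1 H:2
  CH2 → C:1 H:2
  CH2NO2 → C:1 H:2 N:1 O:2
Element totals:
  C: 6
  H: 13
  N: 1
  O: 2
Molecular formula: C6H13NO2.
gcd of subscripts (6, 13, 1, 2) = 1, so the empirical formula equals the molecular formula.

C6H13NO2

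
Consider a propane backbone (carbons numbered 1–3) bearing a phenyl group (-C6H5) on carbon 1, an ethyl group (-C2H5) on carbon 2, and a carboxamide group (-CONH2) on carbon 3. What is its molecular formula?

Atom tally by fragment:
  C6H5CH2 → C:7 H:7
  CH(C2H5) → C:3 H:6
  CH2CONH2 → C:2 H:4 O:1 N:1
Element totals:
  C: 12
  H: 17
  N: 1
  O: 1

C12H17NO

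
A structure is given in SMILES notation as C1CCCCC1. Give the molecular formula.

Atom tally by fragment:
  cyclohexane ring core → C:6 H:12
Element totals:
  C: 6
  H: 12

C6H12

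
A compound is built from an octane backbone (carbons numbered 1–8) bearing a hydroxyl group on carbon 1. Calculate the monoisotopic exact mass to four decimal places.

130.1358

Atom tally by fragment:
  HOCH2 → C:1 H:3 O:1
  CH2 → C:1 H:2
  CH2 → C:1 H:2
  CH2 → C:1 H:2
  CH2 → C:1 H:2
  CH2 → C:1 H:2
  CH2 → C:1 H:2
  CH3 → C:1 H:3
Element totals:
  C: 8
  H: 18
  O: 1
Molecular formula: C8H18O.
  M = 8(12.0) + 18(1.007825) + 15.994915
    = 96.000000 + 18.140850 + 15.994915 = 130.135765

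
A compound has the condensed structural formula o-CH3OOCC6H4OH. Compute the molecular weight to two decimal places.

152.15 g/mol

Atom tally by fragment:
  benzene ring core → C:6 H:6
  (− 2 ring H displaced by substituents)
  + COOCH3 → C:2 H:3 O:2
  + OH → O:1 H:1
Element totals:
  C: 8
  H: 8
  O: 3
Molecular formula: C8H8O3.
  M = 8(12.011) + 8(1.008) + 3(15.999)
    = 96.088 + 8.064 + 47.997 = 152.149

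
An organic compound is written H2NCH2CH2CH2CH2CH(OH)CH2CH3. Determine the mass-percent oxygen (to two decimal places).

12.19%

Atom tally by fragment:
  H2NCH2 → C:1 H:4 N:1
  CH2 → C:1 H:2
  CH2 → C:1 H:2
  CH2 → C:1 H:2
  CH(OH) → C:1 H:2 O:1
  CH2 → C:1 H:2
  CH3 → C:1 H:3
Element totals:
  C: 7
  H: 17
  N: 1
  O: 1
Molecular formula: C7H17NO.
Molar mass = 131.219 g/mol.
Mass from O: 1 × 15.999 = 15.999 g/mol.
%O = 15.999 / 131.219 × 100 = 12.19%.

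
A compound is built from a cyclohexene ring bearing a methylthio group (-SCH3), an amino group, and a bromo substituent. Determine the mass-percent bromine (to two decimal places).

Atom tally by fragment:
  cyclohexene ring core → C:6 H:10
  (− 3 ring H displaced by substituents)
  + SCH3 → C:1 H:3 S:1
  + NH2 → N:1 H:2
  + Br → Br:1
Element totals:
  C: 7
  H: 12
  Br: 1
  N: 1
  S: 1
Molecular formula: C7H12BrNS.
Molar mass = 222.144 g/mol.
Mass from Br: 1 × 79.904 = 79.904 g/mol.
%Br = 79.904 / 222.144 × 100 = 35.97%.

35.97%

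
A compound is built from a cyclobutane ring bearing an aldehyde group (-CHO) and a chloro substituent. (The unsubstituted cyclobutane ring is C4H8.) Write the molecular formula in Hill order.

Atom tally by fragment:
  cyclobutane ring core → C:4 H:8
  (− 2 ring H displaced by substituents)
  + CHO → C:1 H:1 O:1
  + Cl → Cl:1
Element totals:
  C: 5
  H: 7
  Cl: 1
  O: 1

C5H7ClO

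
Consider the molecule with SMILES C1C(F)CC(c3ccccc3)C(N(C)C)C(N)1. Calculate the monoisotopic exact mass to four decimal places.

236.1689

Atom tally by fragment:
  cyclohexane ring core → C:6 H:12
  (− 4 ring H displaced by substituents)
  + F → F:1
  + C6H5 → C:6 H:5
  + N(CH3)2 → N:1 C:2 H:6
  + NH2 → N:1 H:2
Element totals:
  C: 14
  H: 21
  F: 1
  N: 2
Molecular formula: C14H21FN2.
  M = 14(12.0) + 21(1.007825) + 18.998403 + 2(14.003074)
    = 168.000000 + 21.164325 + 18.998403 + 28.006148 = 236.168876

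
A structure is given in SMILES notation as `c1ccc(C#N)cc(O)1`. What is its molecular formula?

C7H5NO

Atom tally by fragment:
  benzene ring core → C:6 H:6
  (− 2 ring H displaced by substituents)
  + CN → C:1 N:1
  + OH → O:1 H:1
Element totals:
  C: 7
  H: 5
  N: 1
  O: 1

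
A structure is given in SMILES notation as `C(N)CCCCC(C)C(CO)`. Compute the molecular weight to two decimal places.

Atom tally by fragment:
  H2NCH2 → C:1 H:4 N:1
  CH2 → C:1 H:2
  CH2 → C:1 H:2
  CH2 → C:1 H:2
  CH2 → C:1 H:2
  CH(CH3) → C:2 H:4
  CH2CH2OH → C:2 H:5 O:1
Element totals:
  C: 9
  H: 21
  N: 1
  O: 1
Molecular formula: C9H21NO.
  M = 9(12.011) + 21(1.008) + 14.007 + 15.999
    = 108.099 + 21.168 + 14.007 + 15.999 = 159.273

159.27 g/mol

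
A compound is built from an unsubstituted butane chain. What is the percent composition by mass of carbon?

Atom tally by fragment:
  CH3 → C:1 H:3
  CH2 → C:1 H:2
  CH2 → C:1 H:2
  CH3 → C:1 H:3
Element totals:
  C: 4
  H: 10
Molecular formula: C4H10.
Molar mass = 58.124 g/mol.
Mass from C: 4 × 12.011 = 48.044 g/mol.
%C = 48.044 / 58.124 × 100 = 82.66%.

82.66%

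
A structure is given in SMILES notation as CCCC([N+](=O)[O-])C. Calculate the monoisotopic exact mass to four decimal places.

Atom tally by fragment:
  CH3 → C:1 H:3
  CH2 → C:1 H:2
  CH2 → C:1 H:2
  CH(NO2) → C:1 H:1 N:1 O:2
  CH3 → C:1 H:3
Element totals:
  C: 5
  H: 11
  N: 1
  O: 2
Molecular formula: C5H11NO2.
  M = 5(12.0) + 11(1.007825) + 14.003074 + 2(15.994915)
    = 60.000000 + 11.086075 + 14.003074 + 31.989830 = 117.078979

117.0790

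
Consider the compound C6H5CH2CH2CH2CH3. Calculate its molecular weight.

Element totals:
  C: 10
  H: 14
Molecular formula: C10H14.
  M = 10(12.011) + 14(1.008)
    = 120.110 + 14.112 = 134.222

134.22 g/mol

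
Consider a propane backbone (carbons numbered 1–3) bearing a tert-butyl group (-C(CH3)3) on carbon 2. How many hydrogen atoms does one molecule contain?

16

Atom tally by fragment:
  CH3 → C:1 H:3
  CH(C(CH3)3) → C:5 H:10
  CH3 → C:1 H:3
Element totals:
  C: 7
  H: 16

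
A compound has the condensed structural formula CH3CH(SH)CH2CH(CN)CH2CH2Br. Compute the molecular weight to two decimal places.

222.14 g/mol

Atom tally by fragment:
  CH3 → C:1 H:3
  CH(SH) → C:1 H:2 S:1
  CH2 → C:1 H:2
  CH(CN) → C:2 H:1 N:1
  CH2 → C:1 H:2
  CH2Br → C:1 H:2 Br:1
Element totals:
  C: 7
  H: 12
  Br: 1
  N: 1
  S: 1
Molecular formula: C7H12BrNS.
  M = 7(12.011) + 12(1.008) + 79.904 + 14.007 + 32.06
    = 84.077 + 12.096 + 79.904 + 14.007 + 32.060 = 222.144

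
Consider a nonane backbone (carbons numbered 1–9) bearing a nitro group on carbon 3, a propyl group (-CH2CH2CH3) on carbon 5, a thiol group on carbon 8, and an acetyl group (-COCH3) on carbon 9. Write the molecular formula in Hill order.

C14H27NO3S

Atom tally by fragment:
  CH3 → C:1 H:3
  CH2 → C:1 H:2
  CH(NO2) → C:1 H:1 N:1 O:2
  CH2 → C:1 H:2
  CH(CH2CH2CH3) → C:4 H:8
  CH2 → C:1 H:2
  CH2 → C:1 H:2
  CH(SH) → C:1 H:2 S:1
  CH2COCH3 → C:3 H:5 O:1
Element totals:
  C: 14
  H: 27
  N: 1
  O: 3
  S: 1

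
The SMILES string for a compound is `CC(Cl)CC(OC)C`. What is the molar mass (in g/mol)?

Atom tally by fragment:
  CH3 → C:1 H:3
  CH(Cl) → C:1 H:1 Cl:1
  CH2 → C:1 H:2
  CH(OCH3) → C:2 H:4 O:1
  CH3 → C:1 H:3
Element totals:
  C: 6
  H: 13
  Cl: 1
  O: 1
Molecular formula: C6H13ClO.
  M = 6(12.011) + 13(1.008) + 35.45 + 15.999
    = 72.066 + 13.104 + 35.450 + 15.999 = 136.619

136.62 g/mol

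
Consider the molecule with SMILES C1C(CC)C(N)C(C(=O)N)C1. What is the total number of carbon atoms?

8

Atom tally by fragment:
  cyclopentane ring core → C:5 H:10
  (− 3 ring H displaced by substituents)
  + C2H5 → C:2 H:5
  + NH2 → N:1 H:2
  + CONH2 → C:1 H:2 O:1 N:1
Element totals:
  C: 8
  H: 16
  N: 2
  O: 1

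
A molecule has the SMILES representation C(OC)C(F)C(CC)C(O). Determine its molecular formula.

Atom tally by fragment:
  CH3OCH2 → C:2 H:5 O:1
  CH(F) → C:1 H:1 F:1
  CH(C2H5) → C:3 H:6
  CH2OH → C:1 H:3 O:1
Element totals:
  C: 7
  H: 15
  F: 1
  O: 2

C7H15FO2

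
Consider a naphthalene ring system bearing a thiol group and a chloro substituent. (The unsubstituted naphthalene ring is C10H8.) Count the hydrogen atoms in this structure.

Atom tally by fragment:
  naphthalene ring system core → C:10 H:8
  (− 2 ring H displaced by substituents)
  + SH → S:1 H:1
  + Cl → Cl:1
Element totals:
  C: 10
  H: 7
  Cl: 1
  S: 1

7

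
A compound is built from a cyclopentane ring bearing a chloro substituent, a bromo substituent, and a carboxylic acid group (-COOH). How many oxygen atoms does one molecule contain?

2

Atom tally by fragment:
  cyclopentane ring core → C:5 H:10
  (− 3 ring H displaced by substituents)
  + Cl → Cl:1
  + Br → Br:1
  + COOH → C:1 H:1 O:2
Element totals:
  C: 6
  H: 8
  Br: 1
  Cl: 1
  O: 2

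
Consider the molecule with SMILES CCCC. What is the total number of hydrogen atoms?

10

Atom tally by fragment:
  CH3 → C:1 H:3
  CH2 → C:1 H:2
  CH2 → C:1 H:2
  CH3 → C:1 H:3
Element totals:
  C: 4
  H: 10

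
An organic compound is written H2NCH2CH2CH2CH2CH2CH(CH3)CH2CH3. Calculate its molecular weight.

143.27 g/mol

Atom tally by fragment:
  H2NCH2 → C:1 H:4 N:1
  CH2 → C:1 H:2
  CH2 → C:1 H:2
  CH2 → C:1 H:2
  CH2 → C:1 H:2
  CH(CH3) → C:2 H:4
  CH2 → C:1 H:2
  CH3 → C:1 H:3
Element totals:
  C: 9
  H: 21
  N: 1
Molecular formula: C9H21N.
  M = 9(12.011) + 21(1.008) + 14.007
    = 108.099 + 21.168 + 14.007 = 143.274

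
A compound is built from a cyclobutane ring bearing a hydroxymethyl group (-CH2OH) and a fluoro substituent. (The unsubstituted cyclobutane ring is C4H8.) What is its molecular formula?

Atom tally by fragment:
  cyclobutane ring core → C:4 H:8
  (− 2 ring H displaced by substituents)
  + CH2OH → C:1 H:3 O:1
  + F → F:1
Element totals:
  C: 5
  H: 9
  F: 1
  O: 1

C5H9FO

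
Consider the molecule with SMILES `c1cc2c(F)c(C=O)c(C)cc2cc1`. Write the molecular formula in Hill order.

C12H9FO

Atom tally by fragment:
  naphthalene ring system core → C:10 H:8
  (− 3 ring H displaced by substituents)
  + F → F:1
  + CHO → C:1 H:1 O:1
  + CH3 → C:1 H:3
Element totals:
  C: 12
  H: 9
  F: 1
  O: 1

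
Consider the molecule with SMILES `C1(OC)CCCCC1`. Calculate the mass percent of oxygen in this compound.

Atom tally by fragment:
  cyclohexane ring core → C:6 H:12
  (− 1 ring H displaced by substituents)
  + OCH3 → C:1 H:3 O:1
Element totals:
  C: 7
  H: 14
  O: 1
Molecular formula: C7H14O.
Molar mass = 114.188 g/mol.
Mass from O: 1 × 15.999 = 15.999 g/mol.
%O = 15.999 / 114.188 × 100 = 14.01%.

14.01%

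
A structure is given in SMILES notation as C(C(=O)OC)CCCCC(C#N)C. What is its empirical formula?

Atom tally by fragment:
  CH3OOCCH2 → C:3 H:5 O:2
  CH2 → C:1 H:2
  CH2 → C:1 H:2
  CH2 → C:1 H:2
  CH2 → C:1 H:2
  CH(CN) → C:2 H:1 N:1
  CH3 → C:1 H:3
Element totals:
  C: 10
  H: 17
  N: 1
  O: 2
Molecular formula: C10H17NO2.
gcd of subscripts (10, 17, 1, 2) = 1, so the empirical formula equals the molecular formula.

C10H17NO2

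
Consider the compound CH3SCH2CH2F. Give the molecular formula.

C3H7FS

Atom tally by fragment:
  CH3SCH2 → C:2 H:5 S:1
  CH2F → C:1 H:2 F:1
Element totals:
  C: 3
  H: 7
  F: 1
  S: 1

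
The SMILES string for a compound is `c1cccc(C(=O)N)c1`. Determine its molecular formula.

C7H7NO

Atom tally by fragment:
  benzene ring core → C:6 H:6
  (− 1 ring H displaced by substituents)
  + CONH2 → C:1 H:2 O:1 N:1
Element totals:
  C: 7
  H: 7
  N: 1
  O: 1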